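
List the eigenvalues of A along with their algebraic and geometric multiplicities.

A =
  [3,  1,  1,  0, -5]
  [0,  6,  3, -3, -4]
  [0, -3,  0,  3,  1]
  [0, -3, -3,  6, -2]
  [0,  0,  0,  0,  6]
λ = 3: alg = 3, geom = 2; λ = 6: alg = 2, geom = 1

Step 1 — factor the characteristic polynomial to read off the algebraic multiplicities:
  χ_A(x) = (x - 6)^2*(x - 3)^3

Step 2 — compute geometric multiplicities via the rank-nullity identity g(λ) = n − rank(A − λI):
  rank(A − (3)·I) = 3, so dim ker(A − (3)·I) = n − 3 = 2
  rank(A − (6)·I) = 4, so dim ker(A − (6)·I) = n − 4 = 1

Summary:
  λ = 3: algebraic multiplicity = 3, geometric multiplicity = 2
  λ = 6: algebraic multiplicity = 2, geometric multiplicity = 1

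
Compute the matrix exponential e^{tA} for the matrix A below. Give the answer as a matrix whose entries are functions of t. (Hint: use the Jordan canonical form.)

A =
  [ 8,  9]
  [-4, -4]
e^{tA} =
  [6*t*exp(2*t) + exp(2*t), 9*t*exp(2*t)]
  [-4*t*exp(2*t), -6*t*exp(2*t) + exp(2*t)]

Strategy: write A = P · J · P⁻¹ where J is a Jordan canonical form, so e^{tA} = P · e^{tJ} · P⁻¹, and e^{tJ} can be computed block-by-block.

A has Jordan form
J =
  [2, 1]
  [0, 2]
(up to reordering of blocks).

Per-block formulas:
  For a 2×2 Jordan block J_2(2): exp(t · J_2(2)) = e^(2t)·(I + t·N), where N is the 2×2 nilpotent shift.

After assembling e^{tJ} and conjugating by P, we get:

e^{tA} =
  [6*t*exp(2*t) + exp(2*t), 9*t*exp(2*t)]
  [-4*t*exp(2*t), -6*t*exp(2*t) + exp(2*t)]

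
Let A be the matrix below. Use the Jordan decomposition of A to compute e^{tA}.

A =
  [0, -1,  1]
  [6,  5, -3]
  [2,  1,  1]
e^{tA} =
  [-2*t*exp(2*t) + exp(2*t), -t*exp(2*t), t*exp(2*t)]
  [6*t*exp(2*t), 3*t*exp(2*t) + exp(2*t), -3*t*exp(2*t)]
  [2*t*exp(2*t), t*exp(2*t), -t*exp(2*t) + exp(2*t)]

Strategy: write A = P · J · P⁻¹ where J is a Jordan canonical form, so e^{tA} = P · e^{tJ} · P⁻¹, and e^{tJ} can be computed block-by-block.

A has Jordan form
J =
  [2, 1, 0]
  [0, 2, 0]
  [0, 0, 2]
(up to reordering of blocks).

Per-block formulas:
  For a 1×1 block at λ = 2: exp(t · [2]) = [e^(2t)].
  For a 2×2 Jordan block J_2(2): exp(t · J_2(2)) = e^(2t)·(I + t·N), where N is the 2×2 nilpotent shift.

After assembling e^{tJ} and conjugating by P, we get:

e^{tA} =
  [-2*t*exp(2*t) + exp(2*t), -t*exp(2*t), t*exp(2*t)]
  [6*t*exp(2*t), 3*t*exp(2*t) + exp(2*t), -3*t*exp(2*t)]
  [2*t*exp(2*t), t*exp(2*t), -t*exp(2*t) + exp(2*t)]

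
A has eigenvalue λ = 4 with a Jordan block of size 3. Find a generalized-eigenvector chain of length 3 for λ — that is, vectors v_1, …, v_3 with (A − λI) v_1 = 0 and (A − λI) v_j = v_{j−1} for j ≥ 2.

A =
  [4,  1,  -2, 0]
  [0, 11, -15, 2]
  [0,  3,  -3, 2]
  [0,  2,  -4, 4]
A Jordan chain for λ = 4 of length 3:
v_1 = (1, 8, 4, 2)ᵀ
v_2 = (1, 7, 3, 2)ᵀ
v_3 = (0, 1, 0, 0)ᵀ

Let N = A − (4)·I. We want v_3 with N^3 v_3 = 0 but N^2 v_3 ≠ 0; then v_{j-1} := N · v_j for j = 3, …, 2.

Pick v_3 = (0, 1, 0, 0)ᵀ.
Then v_2 = N · v_3 = (1, 7, 3, 2)ᵀ.
Then v_1 = N · v_2 = (1, 8, 4, 2)ᵀ.

Sanity check: (A − (4)·I) v_1 = (0, 0, 0, 0)ᵀ = 0. ✓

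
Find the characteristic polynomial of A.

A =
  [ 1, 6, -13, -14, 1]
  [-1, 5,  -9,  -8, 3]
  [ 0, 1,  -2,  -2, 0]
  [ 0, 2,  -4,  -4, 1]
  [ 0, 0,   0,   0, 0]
x^5

Expanding det(x·I − A) (e.g. by cofactor expansion or by noting that A is similar to its Jordan form J, which has the same characteristic polynomial as A) gives
  χ_A(x) = x^5
which factors as x^5. The eigenvalues (with algebraic multiplicities) are λ = 0 with multiplicity 5.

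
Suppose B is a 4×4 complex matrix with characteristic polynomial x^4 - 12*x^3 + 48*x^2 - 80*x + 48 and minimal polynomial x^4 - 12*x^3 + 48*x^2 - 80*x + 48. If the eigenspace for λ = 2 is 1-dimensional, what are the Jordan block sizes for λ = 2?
Block sizes for λ = 2: [3]

Step 1 — from the characteristic polynomial, algebraic multiplicity of λ = 2 is 3. From dim ker(B − (2)·I) = 1, there are exactly 1 Jordan blocks for λ = 2.
Step 2 — from the minimal polynomial, the factor (x − 2)^3 tells us the largest block for λ = 2 has size 3.
Step 3 — with total size 3, 1 blocks, and largest block 3, the block sizes (in nonincreasing order) are [3].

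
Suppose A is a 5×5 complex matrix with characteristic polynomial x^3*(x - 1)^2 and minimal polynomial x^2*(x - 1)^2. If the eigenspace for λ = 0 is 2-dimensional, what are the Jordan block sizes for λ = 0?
Block sizes for λ = 0: [2, 1]

Step 1 — from the characteristic polynomial, algebraic multiplicity of λ = 0 is 3. From dim ker(A − (0)·I) = 2, there are exactly 2 Jordan blocks for λ = 0.
Step 2 — from the minimal polynomial, the factor (x − 0)^2 tells us the largest block for λ = 0 has size 2.
Step 3 — with total size 3, 2 blocks, and largest block 2, the block sizes (in nonincreasing order) are [2, 1].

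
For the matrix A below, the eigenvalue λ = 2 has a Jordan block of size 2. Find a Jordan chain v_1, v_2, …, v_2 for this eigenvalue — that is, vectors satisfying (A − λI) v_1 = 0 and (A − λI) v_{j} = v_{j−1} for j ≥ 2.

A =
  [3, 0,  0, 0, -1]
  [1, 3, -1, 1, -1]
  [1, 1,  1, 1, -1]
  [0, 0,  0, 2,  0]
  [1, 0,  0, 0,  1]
A Jordan chain for λ = 2 of length 2:
v_1 = (1, 1, 1, 0, 1)ᵀ
v_2 = (1, 0, 0, 0, 0)ᵀ

Let N = A − (2)·I. We want v_2 with N^2 v_2 = 0 but N^1 v_2 ≠ 0; then v_{j-1} := N · v_j for j = 2, …, 2.

Pick v_2 = (1, 0, 0, 0, 0)ᵀ.
Then v_1 = N · v_2 = (1, 1, 1, 0, 1)ᵀ.

Sanity check: (A − (2)·I) v_1 = (0, 0, 0, 0, 0)ᵀ = 0. ✓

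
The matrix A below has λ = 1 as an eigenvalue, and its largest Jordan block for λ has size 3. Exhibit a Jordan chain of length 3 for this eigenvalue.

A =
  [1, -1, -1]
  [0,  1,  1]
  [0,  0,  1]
A Jordan chain for λ = 1 of length 3:
v_1 = (-1, 0, 0)ᵀ
v_2 = (-1, 1, 0)ᵀ
v_3 = (0, 0, 1)ᵀ

Let N = A − (1)·I. We want v_3 with N^3 v_3 = 0 but N^2 v_3 ≠ 0; then v_{j-1} := N · v_j for j = 3, …, 2.

Pick v_3 = (0, 0, 1)ᵀ.
Then v_2 = N · v_3 = (-1, 1, 0)ᵀ.
Then v_1 = N · v_2 = (-1, 0, 0)ᵀ.

Sanity check: (A − (1)·I) v_1 = (0, 0, 0)ᵀ = 0. ✓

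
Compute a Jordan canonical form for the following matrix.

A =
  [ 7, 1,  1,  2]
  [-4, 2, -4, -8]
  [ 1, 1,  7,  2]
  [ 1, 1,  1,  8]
J_2(6) ⊕ J_1(6) ⊕ J_1(6)

The characteristic polynomial is
  det(x·I − A) = x^4 - 24*x^3 + 216*x^2 - 864*x + 1296 = (x - 6)^4

Eigenvalues and multiplicities (the geometric multiplicity of λ is n − rank(A − λI), which equals the number of Jordan blocks for λ):
  λ = 6: algebraic multiplicity = 4, geometric multiplicity = 3

Determining the block sizes for each eigenvalue:
  λ = 6: 3 blocks summing to 4 forces exactly one block of size 2 and the rest size 1 → block sizes [2, 1, 1]

Assembling the blocks gives a Jordan form
J =
  [6, 1, 0, 0]
  [0, 6, 0, 0]
  [0, 0, 6, 0]
  [0, 0, 0, 6]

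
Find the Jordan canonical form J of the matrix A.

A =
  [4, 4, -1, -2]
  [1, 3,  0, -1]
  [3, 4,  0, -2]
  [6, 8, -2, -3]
J_3(1) ⊕ J_1(1)

The characteristic polynomial is
  det(x·I − A) = x^4 - 4*x^3 + 6*x^2 - 4*x + 1 = (x - 1)^4

Eigenvalues and multiplicities (the geometric multiplicity of λ is n − rank(A − λI), which equals the number of Jordan blocks for λ):
  λ = 1: algebraic multiplicity = 4, geometric multiplicity = 2

Determining the block sizes for each eigenvalue:
  λ = 1: with am = 4 and gm = 2, the partition is not yet determined (e.g. several partitions of 4 into 2 parts exist). Let N = A − (1)·I. Computing rank(N^1) = 2, rank(N^2) = 1, rank(N^3) = 0; the number of blocks of size ≥ j is rank(N^{j−1}) − rank(N^j), giving [2, 1, 1]. So we have 1 block(s) of size 3, 1 block(s) of size 1 → block sizes [3, 1]

Assembling the blocks gives a Jordan form
J =
  [1, 1, 0, 0]
  [0, 1, 1, 0]
  [0, 0, 1, 0]
  [0, 0, 0, 1]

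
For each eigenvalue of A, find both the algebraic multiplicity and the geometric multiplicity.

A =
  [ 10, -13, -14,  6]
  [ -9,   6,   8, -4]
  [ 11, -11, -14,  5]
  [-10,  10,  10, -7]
λ = -3: alg = 2, geom = 1; λ = -2: alg = 1, geom = 1; λ = 3: alg = 1, geom = 1

Step 1 — factor the characteristic polynomial to read off the algebraic multiplicities:
  χ_A(x) = (x - 3)*(x + 2)*(x + 3)^2

Step 2 — compute geometric multiplicities via the rank-nullity identity g(λ) = n − rank(A − λI):
  rank(A − (-3)·I) = 3, so dim ker(A − (-3)·I) = n − 3 = 1
  rank(A − (-2)·I) = 3, so dim ker(A − (-2)·I) = n − 3 = 1
  rank(A − (3)·I) = 3, so dim ker(A − (3)·I) = n − 3 = 1

Summary:
  λ = -3: algebraic multiplicity = 2, geometric multiplicity = 1
  λ = -2: algebraic multiplicity = 1, geometric multiplicity = 1
  λ = 3: algebraic multiplicity = 1, geometric multiplicity = 1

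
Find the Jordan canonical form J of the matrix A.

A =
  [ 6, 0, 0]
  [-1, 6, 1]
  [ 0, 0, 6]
J_2(6) ⊕ J_1(6)

The characteristic polynomial is
  det(x·I − A) = x^3 - 18*x^2 + 108*x - 216 = (x - 6)^3

Eigenvalues and multiplicities (the geometric multiplicity of λ is n − rank(A − λI), which equals the number of Jordan blocks for λ):
  λ = 6: algebraic multiplicity = 3, geometric multiplicity = 2

Determining the block sizes for each eigenvalue:
  λ = 6: 2 blocks summing to 3 forces exactly one block of size 2 and the rest size 1 → block sizes [2, 1]

Assembling the blocks gives a Jordan form
J =
  [6, 1, 0]
  [0, 6, 0]
  [0, 0, 6]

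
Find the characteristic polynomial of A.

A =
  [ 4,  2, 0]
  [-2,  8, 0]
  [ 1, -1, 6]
x^3 - 18*x^2 + 108*x - 216

Expanding det(x·I − A) (e.g. by cofactor expansion or by noting that A is similar to its Jordan form J, which has the same characteristic polynomial as A) gives
  χ_A(x) = x^3 - 18*x^2 + 108*x - 216
which factors as (x - 6)^3. The eigenvalues (with algebraic multiplicities) are λ = 6 with multiplicity 3.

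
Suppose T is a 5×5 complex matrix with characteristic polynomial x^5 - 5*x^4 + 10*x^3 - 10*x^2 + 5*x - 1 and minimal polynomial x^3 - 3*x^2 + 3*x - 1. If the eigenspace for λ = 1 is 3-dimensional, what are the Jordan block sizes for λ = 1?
Block sizes for λ = 1: [3, 1, 1]

Step 1 — from the characteristic polynomial, algebraic multiplicity of λ = 1 is 5. From dim ker(T − (1)·I) = 3, there are exactly 3 Jordan blocks for λ = 1.
Step 2 — from the minimal polynomial, the factor (x − 1)^3 tells us the largest block for λ = 1 has size 3.
Step 3 — with total size 5, 3 blocks, and largest block 3, the block sizes (in nonincreasing order) are [3, 1, 1].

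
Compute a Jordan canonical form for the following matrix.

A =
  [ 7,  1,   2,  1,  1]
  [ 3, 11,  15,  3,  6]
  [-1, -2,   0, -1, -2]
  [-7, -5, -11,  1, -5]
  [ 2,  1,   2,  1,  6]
J_2(5) ⊕ J_2(5) ⊕ J_1(5)

The characteristic polynomial is
  det(x·I − A) = x^5 - 25*x^4 + 250*x^3 - 1250*x^2 + 3125*x - 3125 = (x - 5)^5

Eigenvalues and multiplicities (the geometric multiplicity of λ is n − rank(A − λI), which equals the number of Jordan blocks for λ):
  λ = 5: algebraic multiplicity = 5, geometric multiplicity = 3

Determining the block sizes for each eigenvalue:
  λ = 5: with am = 5 and gm = 3, the partition is not yet determined (e.g. several partitions of 5 into 3 parts exist). Let N = A − (5)·I. Computing rank(N^1) = 2, rank(N^2) = 0; the number of blocks of size ≥ j is rank(N^{j−1}) − rank(N^j), giving [3, 2]. So we have 2 block(s) of size 2, 1 block(s) of size 1 → block sizes [2, 2, 1]

Assembling the blocks gives a Jordan form
J =
  [5, 1, 0, 0, 0]
  [0, 5, 0, 0, 0]
  [0, 0, 5, 1, 0]
  [0, 0, 0, 5, 0]
  [0, 0, 0, 0, 5]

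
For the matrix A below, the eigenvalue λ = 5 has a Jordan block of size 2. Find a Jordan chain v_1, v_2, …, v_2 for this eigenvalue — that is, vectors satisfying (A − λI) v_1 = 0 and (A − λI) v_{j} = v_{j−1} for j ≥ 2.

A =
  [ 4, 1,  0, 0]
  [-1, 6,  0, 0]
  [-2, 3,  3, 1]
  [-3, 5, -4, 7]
A Jordan chain for λ = 5 of length 2:
v_1 = (-1, -1, -2, -3)ᵀ
v_2 = (1, 0, 0, 0)ᵀ

Let N = A − (5)·I. We want v_2 with N^2 v_2 = 0 but N^1 v_2 ≠ 0; then v_{j-1} := N · v_j for j = 2, …, 2.

Pick v_2 = (1, 0, 0, 0)ᵀ.
Then v_1 = N · v_2 = (-1, -1, -2, -3)ᵀ.

Sanity check: (A − (5)·I) v_1 = (0, 0, 0, 0)ᵀ = 0. ✓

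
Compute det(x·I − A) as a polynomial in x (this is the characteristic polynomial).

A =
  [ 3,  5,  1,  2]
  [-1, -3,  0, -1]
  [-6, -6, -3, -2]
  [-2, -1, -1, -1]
x^4 + 4*x^3 + 6*x^2 + 4*x + 1

Expanding det(x·I − A) (e.g. by cofactor expansion or by noting that A is similar to its Jordan form J, which has the same characteristic polynomial as A) gives
  χ_A(x) = x^4 + 4*x^3 + 6*x^2 + 4*x + 1
which factors as (x + 1)^4. The eigenvalues (with algebraic multiplicities) are λ = -1 with multiplicity 4.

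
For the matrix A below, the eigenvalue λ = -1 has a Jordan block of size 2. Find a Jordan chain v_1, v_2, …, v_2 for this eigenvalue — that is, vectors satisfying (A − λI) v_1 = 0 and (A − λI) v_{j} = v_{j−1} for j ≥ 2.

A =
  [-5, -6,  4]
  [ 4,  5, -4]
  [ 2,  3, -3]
A Jordan chain for λ = -1 of length 2:
v_1 = (-4, 4, 2)ᵀ
v_2 = (1, 0, 0)ᵀ

Let N = A − (-1)·I. We want v_2 with N^2 v_2 = 0 but N^1 v_2 ≠ 0; then v_{j-1} := N · v_j for j = 2, …, 2.

Pick v_2 = (1, 0, 0)ᵀ.
Then v_1 = N · v_2 = (-4, 4, 2)ᵀ.

Sanity check: (A − (-1)·I) v_1 = (0, 0, 0)ᵀ = 0. ✓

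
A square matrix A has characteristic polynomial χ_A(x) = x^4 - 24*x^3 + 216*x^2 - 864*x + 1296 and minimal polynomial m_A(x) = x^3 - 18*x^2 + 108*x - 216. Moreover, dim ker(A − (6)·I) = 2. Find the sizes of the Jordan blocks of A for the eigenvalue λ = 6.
Block sizes for λ = 6: [3, 1]

Step 1 — from the characteristic polynomial, algebraic multiplicity of λ = 6 is 4. From dim ker(A − (6)·I) = 2, there are exactly 2 Jordan blocks for λ = 6.
Step 2 — from the minimal polynomial, the factor (x − 6)^3 tells us the largest block for λ = 6 has size 3.
Step 3 — with total size 4, 2 blocks, and largest block 3, the block sizes (in nonincreasing order) are [3, 1].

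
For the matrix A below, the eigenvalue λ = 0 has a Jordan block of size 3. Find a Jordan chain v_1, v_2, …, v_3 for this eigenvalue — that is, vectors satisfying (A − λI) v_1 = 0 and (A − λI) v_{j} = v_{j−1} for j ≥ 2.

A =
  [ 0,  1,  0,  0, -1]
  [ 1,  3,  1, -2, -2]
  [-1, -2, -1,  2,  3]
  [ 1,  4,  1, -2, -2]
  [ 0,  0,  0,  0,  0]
A Jordan chain for λ = 0 of length 3:
v_1 = (1, 0, 1, 1, 0)ᵀ
v_2 = (0, 1, -1, 1, 0)ᵀ
v_3 = (1, 0, 0, 0, 0)ᵀ

Let N = A − (0)·I. We want v_3 with N^3 v_3 = 0 but N^2 v_3 ≠ 0; then v_{j-1} := N · v_j for j = 3, …, 2.

Pick v_3 = (1, 0, 0, 0, 0)ᵀ.
Then v_2 = N · v_3 = (0, 1, -1, 1, 0)ᵀ.
Then v_1 = N · v_2 = (1, 0, 1, 1, 0)ᵀ.

Sanity check: (A − (0)·I) v_1 = (0, 0, 0, 0, 0)ᵀ = 0. ✓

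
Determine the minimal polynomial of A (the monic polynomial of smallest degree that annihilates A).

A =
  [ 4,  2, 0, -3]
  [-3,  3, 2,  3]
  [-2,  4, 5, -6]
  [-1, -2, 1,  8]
x^3 - 15*x^2 + 75*x - 125

The characteristic polynomial is χ_A(x) = (x - 5)^4, so the eigenvalues are known. The minimal polynomial is
  m_A(x) = Π_λ (x − λ)^{k_λ}
where k_λ is the size of the *largest* Jordan block for λ (equivalently, the smallest k with (A − λI)^k v = 0 for every generalised eigenvector v of λ).

  λ = 5: largest Jordan block has size 3, contributing (x − 5)^3

So m_A(x) = (x - 5)^3 = x^3 - 15*x^2 + 75*x - 125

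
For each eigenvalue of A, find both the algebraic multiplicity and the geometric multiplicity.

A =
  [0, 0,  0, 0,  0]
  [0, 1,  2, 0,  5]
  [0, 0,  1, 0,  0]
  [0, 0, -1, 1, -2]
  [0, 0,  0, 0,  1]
λ = 0: alg = 1, geom = 1; λ = 1: alg = 4, geom = 2

Step 1 — factor the characteristic polynomial to read off the algebraic multiplicities:
  χ_A(x) = x*(x - 1)^4

Step 2 — compute geometric multiplicities via the rank-nullity identity g(λ) = n − rank(A − λI):
  rank(A − (0)·I) = 4, so dim ker(A − (0)·I) = n − 4 = 1
  rank(A − (1)·I) = 3, so dim ker(A − (1)·I) = n − 3 = 2

Summary:
  λ = 0: algebraic multiplicity = 1, geometric multiplicity = 1
  λ = 1: algebraic multiplicity = 4, geometric multiplicity = 2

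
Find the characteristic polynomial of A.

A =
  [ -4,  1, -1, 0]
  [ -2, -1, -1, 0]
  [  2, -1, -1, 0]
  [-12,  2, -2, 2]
x^4 + 4*x^3 - 16*x - 16

Expanding det(x·I − A) (e.g. by cofactor expansion or by noting that A is similar to its Jordan form J, which has the same characteristic polynomial as A) gives
  χ_A(x) = x^4 + 4*x^3 - 16*x - 16
which factors as (x - 2)*(x + 2)^3. The eigenvalues (with algebraic multiplicities) are λ = -2 with multiplicity 3, λ = 2 with multiplicity 1.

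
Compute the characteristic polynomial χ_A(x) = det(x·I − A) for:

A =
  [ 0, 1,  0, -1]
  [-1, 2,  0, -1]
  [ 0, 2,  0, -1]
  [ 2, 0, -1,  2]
x^4 - 4*x^3 + 6*x^2 - 4*x + 1

Expanding det(x·I − A) (e.g. by cofactor expansion or by noting that A is similar to its Jordan form J, which has the same characteristic polynomial as A) gives
  χ_A(x) = x^4 - 4*x^3 + 6*x^2 - 4*x + 1
which factors as (x - 1)^4. The eigenvalues (with algebraic multiplicities) are λ = 1 with multiplicity 4.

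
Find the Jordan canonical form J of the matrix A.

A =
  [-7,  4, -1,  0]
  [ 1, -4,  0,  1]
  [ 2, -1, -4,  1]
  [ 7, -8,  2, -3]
J_2(-5) ⊕ J_2(-4)

The characteristic polynomial is
  det(x·I − A) = x^4 + 18*x^3 + 121*x^2 + 360*x + 400 = (x + 4)^2*(x + 5)^2

Eigenvalues and multiplicities (the geometric multiplicity of λ is n − rank(A − λI), which equals the number of Jordan blocks for λ):
  λ = -5: algebraic multiplicity = 2, geometric multiplicity = 1
  λ = -4: algebraic multiplicity = 2, geometric multiplicity = 1

Determining the block sizes for each eigenvalue:
  λ = -5: one block (gm = 1), so the single block has size am = 2 → block sizes [2]
  λ = -4: one block (gm = 1), so the single block has size am = 2 → block sizes [2]

Assembling the blocks gives a Jordan form
J =
  [-5,  1,  0,  0]
  [ 0, -5,  0,  0]
  [ 0,  0, -4,  1]
  [ 0,  0,  0, -4]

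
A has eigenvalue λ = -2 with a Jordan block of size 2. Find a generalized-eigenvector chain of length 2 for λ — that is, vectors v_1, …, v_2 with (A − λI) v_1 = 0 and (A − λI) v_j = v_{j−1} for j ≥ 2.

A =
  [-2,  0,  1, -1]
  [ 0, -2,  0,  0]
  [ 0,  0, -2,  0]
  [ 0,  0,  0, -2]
A Jordan chain for λ = -2 of length 2:
v_1 = (1, 0, 0, 0)ᵀ
v_2 = (0, 0, 1, 0)ᵀ

Let N = A − (-2)·I. We want v_2 with N^2 v_2 = 0 but N^1 v_2 ≠ 0; then v_{j-1} := N · v_j for j = 2, …, 2.

Pick v_2 = (0, 0, 1, 0)ᵀ.
Then v_1 = N · v_2 = (1, 0, 0, 0)ᵀ.

Sanity check: (A − (-2)·I) v_1 = (0, 0, 0, 0)ᵀ = 0. ✓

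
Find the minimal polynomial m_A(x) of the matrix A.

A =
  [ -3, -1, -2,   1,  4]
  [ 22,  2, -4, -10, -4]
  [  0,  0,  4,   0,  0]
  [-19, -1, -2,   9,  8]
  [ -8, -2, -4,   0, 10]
x^3 - 14*x^2 + 64*x - 96

The characteristic polynomial is χ_A(x) = (x - 6)*(x - 4)^4, so the eigenvalues are known. The minimal polynomial is
  m_A(x) = Π_λ (x − λ)^{k_λ}
where k_λ is the size of the *largest* Jordan block for λ (equivalently, the smallest k with (A − λI)^k v = 0 for every generalised eigenvector v of λ).

  λ = 4: largest Jordan block has size 2, contributing (x − 4)^2
  λ = 6: largest Jordan block has size 1, contributing (x − 6)

So m_A(x) = (x - 6)*(x - 4)^2 = x^3 - 14*x^2 + 64*x - 96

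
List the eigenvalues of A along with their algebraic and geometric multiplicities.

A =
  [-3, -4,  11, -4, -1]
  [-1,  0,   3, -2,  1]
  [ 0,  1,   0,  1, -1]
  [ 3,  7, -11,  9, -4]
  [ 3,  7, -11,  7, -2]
λ = 0: alg = 3, geom = 1; λ = 2: alg = 2, geom = 2

Step 1 — factor the characteristic polynomial to read off the algebraic multiplicities:
  χ_A(x) = x^3*(x - 2)^2

Step 2 — compute geometric multiplicities via the rank-nullity identity g(λ) = n − rank(A − λI):
  rank(A − (0)·I) = 4, so dim ker(A − (0)·I) = n − 4 = 1
  rank(A − (2)·I) = 3, so dim ker(A − (2)·I) = n − 3 = 2

Summary:
  λ = 0: algebraic multiplicity = 3, geometric multiplicity = 1
  λ = 2: algebraic multiplicity = 2, geometric multiplicity = 2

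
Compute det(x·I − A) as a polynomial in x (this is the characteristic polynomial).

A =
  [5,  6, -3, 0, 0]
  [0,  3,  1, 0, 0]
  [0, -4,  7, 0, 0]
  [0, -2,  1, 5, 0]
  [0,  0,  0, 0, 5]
x^5 - 25*x^4 + 250*x^3 - 1250*x^2 + 3125*x - 3125

Expanding det(x·I − A) (e.g. by cofactor expansion or by noting that A is similar to its Jordan form J, which has the same characteristic polynomial as A) gives
  χ_A(x) = x^5 - 25*x^4 + 250*x^3 - 1250*x^2 + 3125*x - 3125
which factors as (x - 5)^5. The eigenvalues (with algebraic multiplicities) are λ = 5 with multiplicity 5.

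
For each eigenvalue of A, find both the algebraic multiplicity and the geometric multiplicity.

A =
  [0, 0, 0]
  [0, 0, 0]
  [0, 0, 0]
λ = 0: alg = 3, geom = 3

Step 1 — factor the characteristic polynomial to read off the algebraic multiplicities:
  χ_A(x) = x^3

Step 2 — compute geometric multiplicities via the rank-nullity identity g(λ) = n − rank(A − λI):
  rank(A − (0)·I) = 0, so dim ker(A − (0)·I) = n − 0 = 3

Summary:
  λ = 0: algebraic multiplicity = 3, geometric multiplicity = 3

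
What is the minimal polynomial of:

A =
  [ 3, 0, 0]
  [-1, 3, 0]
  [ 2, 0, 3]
x^2 - 6*x + 9

The characteristic polynomial is χ_A(x) = (x - 3)^3, so the eigenvalues are known. The minimal polynomial is
  m_A(x) = Π_λ (x − λ)^{k_λ}
where k_λ is the size of the *largest* Jordan block for λ (equivalently, the smallest k with (A − λI)^k v = 0 for every generalised eigenvector v of λ).

  λ = 3: largest Jordan block has size 2, contributing (x − 3)^2

So m_A(x) = (x - 3)^2 = x^2 - 6*x + 9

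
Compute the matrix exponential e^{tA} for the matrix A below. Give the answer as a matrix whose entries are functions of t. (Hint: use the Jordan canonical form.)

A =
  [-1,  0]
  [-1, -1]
e^{tA} =
  [exp(-t), 0]
  [-t*exp(-t), exp(-t)]

Strategy: write A = P · J · P⁻¹ where J is a Jordan canonical form, so e^{tA} = P · e^{tJ} · P⁻¹, and e^{tJ} can be computed block-by-block.

A has Jordan form
J =
  [-1,  1]
  [ 0, -1]
(up to reordering of blocks).

Per-block formulas:
  For a 2×2 Jordan block J_2(-1): exp(t · J_2(-1)) = e^(-1t)·(I + t·N), where N is the 2×2 nilpotent shift.

After assembling e^{tJ} and conjugating by P, we get:

e^{tA} =
  [exp(-t), 0]
  [-t*exp(-t), exp(-t)]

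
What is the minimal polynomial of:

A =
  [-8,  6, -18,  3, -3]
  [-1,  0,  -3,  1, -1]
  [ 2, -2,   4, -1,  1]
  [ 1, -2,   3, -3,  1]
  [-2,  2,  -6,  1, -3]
x^3 + 6*x^2 + 12*x + 8

The characteristic polynomial is χ_A(x) = (x + 2)^5, so the eigenvalues are known. The minimal polynomial is
  m_A(x) = Π_λ (x − λ)^{k_λ}
where k_λ is the size of the *largest* Jordan block for λ (equivalently, the smallest k with (A − λI)^k v = 0 for every generalised eigenvector v of λ).

  λ = -2: largest Jordan block has size 3, contributing (x + 2)^3

So m_A(x) = (x + 2)^3 = x^3 + 6*x^2 + 12*x + 8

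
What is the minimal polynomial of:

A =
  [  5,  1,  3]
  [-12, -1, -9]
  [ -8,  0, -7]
x^3 + 3*x^2 + 3*x + 1

The characteristic polynomial is χ_A(x) = (x + 1)^3, so the eigenvalues are known. The minimal polynomial is
  m_A(x) = Π_λ (x − λ)^{k_λ}
where k_λ is the size of the *largest* Jordan block for λ (equivalently, the smallest k with (A − λI)^k v = 0 for every generalised eigenvector v of λ).

  λ = -1: largest Jordan block has size 3, contributing (x + 1)^3

So m_A(x) = (x + 1)^3 = x^3 + 3*x^2 + 3*x + 1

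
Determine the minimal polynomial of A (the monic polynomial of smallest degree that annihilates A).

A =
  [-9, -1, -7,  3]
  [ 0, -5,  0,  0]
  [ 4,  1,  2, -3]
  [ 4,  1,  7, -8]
x^2 + 10*x + 25

The characteristic polynomial is χ_A(x) = (x + 5)^4, so the eigenvalues are known. The minimal polynomial is
  m_A(x) = Π_λ (x − λ)^{k_λ}
where k_λ is the size of the *largest* Jordan block for λ (equivalently, the smallest k with (A − λI)^k v = 0 for every generalised eigenvector v of λ).

  λ = -5: largest Jordan block has size 2, contributing (x + 5)^2

So m_A(x) = (x + 5)^2 = x^2 + 10*x + 25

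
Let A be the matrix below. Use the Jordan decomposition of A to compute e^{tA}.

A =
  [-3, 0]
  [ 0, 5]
e^{tA} =
  [exp(-3*t), 0]
  [0, exp(5*t)]

Strategy: write A = P · J · P⁻¹ where J is a Jordan canonical form, so e^{tA} = P · e^{tJ} · P⁻¹, and e^{tJ} can be computed block-by-block.

A has Jordan form
J =
  [-3, 0]
  [ 0, 5]
(up to reordering of blocks).

Per-block formulas:
  For a 1×1 block at λ = 5: exp(t · [5]) = [e^(5t)].
  For a 1×1 block at λ = -3: exp(t · [-3]) = [e^(-3t)].

After assembling e^{tJ} and conjugating by P, we get:

e^{tA} =
  [exp(-3*t), 0]
  [0, exp(5*t)]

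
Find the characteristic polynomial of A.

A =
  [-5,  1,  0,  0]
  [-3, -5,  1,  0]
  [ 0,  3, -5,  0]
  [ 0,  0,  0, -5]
x^4 + 20*x^3 + 150*x^2 + 500*x + 625

Expanding det(x·I − A) (e.g. by cofactor expansion or by noting that A is similar to its Jordan form J, which has the same characteristic polynomial as A) gives
  χ_A(x) = x^4 + 20*x^3 + 150*x^2 + 500*x + 625
which factors as (x + 5)^4. The eigenvalues (with algebraic multiplicities) are λ = -5 with multiplicity 4.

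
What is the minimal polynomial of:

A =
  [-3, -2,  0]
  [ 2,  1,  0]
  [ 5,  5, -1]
x^2 + 2*x + 1

The characteristic polynomial is χ_A(x) = (x + 1)^3, so the eigenvalues are known. The minimal polynomial is
  m_A(x) = Π_λ (x − λ)^{k_λ}
where k_λ is the size of the *largest* Jordan block for λ (equivalently, the smallest k with (A − λI)^k v = 0 for every generalised eigenvector v of λ).

  λ = -1: largest Jordan block has size 2, contributing (x + 1)^2

So m_A(x) = (x + 1)^2 = x^2 + 2*x + 1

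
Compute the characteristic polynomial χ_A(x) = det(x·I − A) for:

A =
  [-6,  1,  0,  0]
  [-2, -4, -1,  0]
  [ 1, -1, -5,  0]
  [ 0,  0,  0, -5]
x^4 + 20*x^3 + 150*x^2 + 500*x + 625

Expanding det(x·I − A) (e.g. by cofactor expansion or by noting that A is similar to its Jordan form J, which has the same characteristic polynomial as A) gives
  χ_A(x) = x^4 + 20*x^3 + 150*x^2 + 500*x + 625
which factors as (x + 5)^4. The eigenvalues (with algebraic multiplicities) are λ = -5 with multiplicity 4.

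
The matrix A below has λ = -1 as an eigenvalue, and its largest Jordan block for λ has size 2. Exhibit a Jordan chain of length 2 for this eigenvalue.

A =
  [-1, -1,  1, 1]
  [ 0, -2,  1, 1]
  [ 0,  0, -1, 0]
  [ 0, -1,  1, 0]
A Jordan chain for λ = -1 of length 2:
v_1 = (-1, -1, 0, -1)ᵀ
v_2 = (0, 1, 0, 0)ᵀ

Let N = A − (-1)·I. We want v_2 with N^2 v_2 = 0 but N^1 v_2 ≠ 0; then v_{j-1} := N · v_j for j = 2, …, 2.

Pick v_2 = (0, 1, 0, 0)ᵀ.
Then v_1 = N · v_2 = (-1, -1, 0, -1)ᵀ.

Sanity check: (A − (-1)·I) v_1 = (0, 0, 0, 0)ᵀ = 0. ✓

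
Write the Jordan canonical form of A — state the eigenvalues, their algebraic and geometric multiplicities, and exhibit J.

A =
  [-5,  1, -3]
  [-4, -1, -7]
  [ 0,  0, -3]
J_3(-3)

The characteristic polynomial is
  det(x·I − A) = x^3 + 9*x^2 + 27*x + 27 = (x + 3)^3

Eigenvalues and multiplicities (the geometric multiplicity of λ is n − rank(A − λI), which equals the number of Jordan blocks for λ):
  λ = -3: algebraic multiplicity = 3, geometric multiplicity = 1

Determining the block sizes for each eigenvalue:
  λ = -3: one block (gm = 1), so the single block has size am = 3 → block sizes [3]

Assembling the blocks gives a Jordan form
J =
  [-3,  1,  0]
  [ 0, -3,  1]
  [ 0,  0, -3]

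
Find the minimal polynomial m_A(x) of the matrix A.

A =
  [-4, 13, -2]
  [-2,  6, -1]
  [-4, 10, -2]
x^3

The characteristic polynomial is χ_A(x) = x^3, so the eigenvalues are known. The minimal polynomial is
  m_A(x) = Π_λ (x − λ)^{k_λ}
where k_λ is the size of the *largest* Jordan block for λ (equivalently, the smallest k with (A − λI)^k v = 0 for every generalised eigenvector v of λ).

  λ = 0: largest Jordan block has size 3, contributing (x − 0)^3

So m_A(x) = x^3 = x^3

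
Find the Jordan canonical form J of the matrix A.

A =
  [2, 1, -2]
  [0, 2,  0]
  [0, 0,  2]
J_2(2) ⊕ J_1(2)

The characteristic polynomial is
  det(x·I − A) = x^3 - 6*x^2 + 12*x - 8 = (x - 2)^3

Eigenvalues and multiplicities (the geometric multiplicity of λ is n − rank(A − λI), which equals the number of Jordan blocks for λ):
  λ = 2: algebraic multiplicity = 3, geometric multiplicity = 2

Determining the block sizes for each eigenvalue:
  λ = 2: 2 blocks summing to 3 forces exactly one block of size 2 and the rest size 1 → block sizes [2, 1]

Assembling the blocks gives a Jordan form
J =
  [2, 1, 0]
  [0, 2, 0]
  [0, 0, 2]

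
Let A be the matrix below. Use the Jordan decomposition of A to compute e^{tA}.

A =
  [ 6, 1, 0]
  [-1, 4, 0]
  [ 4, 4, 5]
e^{tA} =
  [t*exp(5*t) + exp(5*t), t*exp(5*t), 0]
  [-t*exp(5*t), -t*exp(5*t) + exp(5*t), 0]
  [4*t*exp(5*t), 4*t*exp(5*t), exp(5*t)]

Strategy: write A = P · J · P⁻¹ where J is a Jordan canonical form, so e^{tA} = P · e^{tJ} · P⁻¹, and e^{tJ} can be computed block-by-block.

A has Jordan form
J =
  [5, 1, 0]
  [0, 5, 0]
  [0, 0, 5]
(up to reordering of blocks).

Per-block formulas:
  For a 1×1 block at λ = 5: exp(t · [5]) = [e^(5t)].
  For a 2×2 Jordan block J_2(5): exp(t · J_2(5)) = e^(5t)·(I + t·N), where N is the 2×2 nilpotent shift.

After assembling e^{tJ} and conjugating by P, we get:

e^{tA} =
  [t*exp(5*t) + exp(5*t), t*exp(5*t), 0]
  [-t*exp(5*t), -t*exp(5*t) + exp(5*t), 0]
  [4*t*exp(5*t), 4*t*exp(5*t), exp(5*t)]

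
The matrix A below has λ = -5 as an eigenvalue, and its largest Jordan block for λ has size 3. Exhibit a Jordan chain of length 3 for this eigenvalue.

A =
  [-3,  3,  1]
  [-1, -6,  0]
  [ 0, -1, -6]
A Jordan chain for λ = -5 of length 3:
v_1 = (1, -1, 1)ᵀ
v_2 = (2, -1, 0)ᵀ
v_3 = (1, 0, 0)ᵀ

Let N = A − (-5)·I. We want v_3 with N^3 v_3 = 0 but N^2 v_3 ≠ 0; then v_{j-1} := N · v_j for j = 3, …, 2.

Pick v_3 = (1, 0, 0)ᵀ.
Then v_2 = N · v_3 = (2, -1, 0)ᵀ.
Then v_1 = N · v_2 = (1, -1, 1)ᵀ.

Sanity check: (A − (-5)·I) v_1 = (0, 0, 0)ᵀ = 0. ✓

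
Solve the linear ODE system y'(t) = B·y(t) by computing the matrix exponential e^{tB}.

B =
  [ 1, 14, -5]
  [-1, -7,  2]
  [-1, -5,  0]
e^{tB} =
  [3*t*exp(-2*t) + exp(-2*t), -3*t^2*exp(-2*t)/2 + 14*t*exp(-2*t), 3*t^2*exp(-2*t)/2 - 5*t*exp(-2*t)]
  [-t*exp(-2*t), t^2*exp(-2*t)/2 - 5*t*exp(-2*t) + exp(-2*t), -t^2*exp(-2*t)/2 + 2*t*exp(-2*t)]
  [-t*exp(-2*t), t^2*exp(-2*t)/2 - 5*t*exp(-2*t), -t^2*exp(-2*t)/2 + 2*t*exp(-2*t) + exp(-2*t)]

Strategy: write B = P · J · P⁻¹ where J is a Jordan canonical form, so e^{tB} = P · e^{tJ} · P⁻¹, and e^{tJ} can be computed block-by-block.

B has Jordan form
J =
  [-2,  1,  0]
  [ 0, -2,  1]
  [ 0,  0, -2]
(up to reordering of blocks).

Per-block formulas:
  For a 3×3 Jordan block J_3(-2): exp(t · J_3(-2)) = e^(-2t)·(I + t·N + (t^2/2)·N^2), where N is the 3×3 nilpotent shift.

After assembling e^{tJ} and conjugating by P, we get:

e^{tB} =
  [3*t*exp(-2*t) + exp(-2*t), -3*t^2*exp(-2*t)/2 + 14*t*exp(-2*t), 3*t^2*exp(-2*t)/2 - 5*t*exp(-2*t)]
  [-t*exp(-2*t), t^2*exp(-2*t)/2 - 5*t*exp(-2*t) + exp(-2*t), -t^2*exp(-2*t)/2 + 2*t*exp(-2*t)]
  [-t*exp(-2*t), t^2*exp(-2*t)/2 - 5*t*exp(-2*t), -t^2*exp(-2*t)/2 + 2*t*exp(-2*t) + exp(-2*t)]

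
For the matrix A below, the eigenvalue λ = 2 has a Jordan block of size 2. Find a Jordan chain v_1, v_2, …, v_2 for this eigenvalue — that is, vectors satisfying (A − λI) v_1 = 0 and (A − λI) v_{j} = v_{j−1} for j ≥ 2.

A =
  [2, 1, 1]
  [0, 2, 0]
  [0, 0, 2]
A Jordan chain for λ = 2 of length 2:
v_1 = (1, 0, 0)ᵀ
v_2 = (0, 1, 0)ᵀ

Let N = A − (2)·I. We want v_2 with N^2 v_2 = 0 but N^1 v_2 ≠ 0; then v_{j-1} := N · v_j for j = 2, …, 2.

Pick v_2 = (0, 1, 0)ᵀ.
Then v_1 = N · v_2 = (1, 0, 0)ᵀ.

Sanity check: (A − (2)·I) v_1 = (0, 0, 0)ᵀ = 0. ✓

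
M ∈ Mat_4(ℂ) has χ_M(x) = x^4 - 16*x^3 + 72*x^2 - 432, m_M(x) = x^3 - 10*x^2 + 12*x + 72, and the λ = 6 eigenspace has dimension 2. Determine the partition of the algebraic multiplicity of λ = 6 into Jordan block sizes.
Block sizes for λ = 6: [2, 1]

Step 1 — from the characteristic polynomial, algebraic multiplicity of λ = 6 is 3. From dim ker(M − (6)·I) = 2, there are exactly 2 Jordan blocks for λ = 6.
Step 2 — from the minimal polynomial, the factor (x − 6)^2 tells us the largest block for λ = 6 has size 2.
Step 3 — with total size 3, 2 blocks, and largest block 2, the block sizes (in nonincreasing order) are [2, 1].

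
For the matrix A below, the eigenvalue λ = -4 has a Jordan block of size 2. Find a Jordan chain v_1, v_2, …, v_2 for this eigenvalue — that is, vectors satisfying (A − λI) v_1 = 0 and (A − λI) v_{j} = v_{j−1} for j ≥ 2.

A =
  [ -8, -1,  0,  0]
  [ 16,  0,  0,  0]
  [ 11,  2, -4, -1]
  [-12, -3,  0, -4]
A Jordan chain for λ = -4 of length 2:
v_1 = (-4, 16, 11, -12)ᵀ
v_2 = (1, 0, 0, 0)ᵀ

Let N = A − (-4)·I. We want v_2 with N^2 v_2 = 0 but N^1 v_2 ≠ 0; then v_{j-1} := N · v_j for j = 2, …, 2.

Pick v_2 = (1, 0, 0, 0)ᵀ.
Then v_1 = N · v_2 = (-4, 16, 11, -12)ᵀ.

Sanity check: (A − (-4)·I) v_1 = (0, 0, 0, 0)ᵀ = 0. ✓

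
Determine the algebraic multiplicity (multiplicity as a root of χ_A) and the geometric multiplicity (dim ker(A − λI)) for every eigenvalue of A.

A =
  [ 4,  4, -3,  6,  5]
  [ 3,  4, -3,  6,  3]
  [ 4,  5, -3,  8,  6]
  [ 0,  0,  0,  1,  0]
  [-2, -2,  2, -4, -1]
λ = 1: alg = 5, geom = 3

Step 1 — factor the characteristic polynomial to read off the algebraic multiplicities:
  χ_A(x) = (x - 1)^5

Step 2 — compute geometric multiplicities via the rank-nullity identity g(λ) = n − rank(A − λI):
  rank(A − (1)·I) = 2, so dim ker(A − (1)·I) = n − 2 = 3

Summary:
  λ = 1: algebraic multiplicity = 5, geometric multiplicity = 3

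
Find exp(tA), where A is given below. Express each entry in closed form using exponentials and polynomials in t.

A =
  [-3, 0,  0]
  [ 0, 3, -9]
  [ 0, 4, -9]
e^{tA} =
  [exp(-3*t), 0, 0]
  [0, 6*t*exp(-3*t) + exp(-3*t), -9*t*exp(-3*t)]
  [0, 4*t*exp(-3*t), -6*t*exp(-3*t) + exp(-3*t)]

Strategy: write A = P · J · P⁻¹ where J is a Jordan canonical form, so e^{tA} = P · e^{tJ} · P⁻¹, and e^{tJ} can be computed block-by-block.

A has Jordan form
J =
  [-3,  1,  0]
  [ 0, -3,  0]
  [ 0,  0, -3]
(up to reordering of blocks).

Per-block formulas:
  For a 1×1 block at λ = -3: exp(t · [-3]) = [e^(-3t)].
  For a 2×2 Jordan block J_2(-3): exp(t · J_2(-3)) = e^(-3t)·(I + t·N), where N is the 2×2 nilpotent shift.

After assembling e^{tJ} and conjugating by P, we get:

e^{tA} =
  [exp(-3*t), 0, 0]
  [0, 6*t*exp(-3*t) + exp(-3*t), -9*t*exp(-3*t)]
  [0, 4*t*exp(-3*t), -6*t*exp(-3*t) + exp(-3*t)]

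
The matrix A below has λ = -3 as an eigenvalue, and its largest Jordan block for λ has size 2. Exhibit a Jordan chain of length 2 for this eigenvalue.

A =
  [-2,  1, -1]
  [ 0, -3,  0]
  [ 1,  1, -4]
A Jordan chain for λ = -3 of length 2:
v_1 = (1, 0, 1)ᵀ
v_2 = (1, 0, 0)ᵀ

Let N = A − (-3)·I. We want v_2 with N^2 v_2 = 0 but N^1 v_2 ≠ 0; then v_{j-1} := N · v_j for j = 2, …, 2.

Pick v_2 = (1, 0, 0)ᵀ.
Then v_1 = N · v_2 = (1, 0, 1)ᵀ.

Sanity check: (A − (-3)·I) v_1 = (0, 0, 0)ᵀ = 0. ✓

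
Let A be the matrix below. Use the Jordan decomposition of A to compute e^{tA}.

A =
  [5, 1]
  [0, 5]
e^{tA} =
  [exp(5*t), t*exp(5*t)]
  [0, exp(5*t)]

Strategy: write A = P · J · P⁻¹ where J is a Jordan canonical form, so e^{tA} = P · e^{tJ} · P⁻¹, and e^{tJ} can be computed block-by-block.

A has Jordan form
J =
  [5, 1]
  [0, 5]
(up to reordering of blocks).

Per-block formulas:
  For a 2×2 Jordan block J_2(5): exp(t · J_2(5)) = e^(5t)·(I + t·N), where N is the 2×2 nilpotent shift.

After assembling e^{tJ} and conjugating by P, we get:

e^{tA} =
  [exp(5*t), t*exp(5*t)]
  [0, exp(5*t)]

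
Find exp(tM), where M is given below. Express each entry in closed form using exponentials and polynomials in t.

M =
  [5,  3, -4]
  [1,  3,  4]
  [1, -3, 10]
e^{tM} =
  [-t*exp(6*t) + exp(6*t), 3*t*exp(6*t), -4*t*exp(6*t)]
  [t*exp(6*t), -3*t*exp(6*t) + exp(6*t), 4*t*exp(6*t)]
  [t*exp(6*t), -3*t*exp(6*t), 4*t*exp(6*t) + exp(6*t)]

Strategy: write M = P · J · P⁻¹ where J is a Jordan canonical form, so e^{tM} = P · e^{tJ} · P⁻¹, and e^{tJ} can be computed block-by-block.

M has Jordan form
J =
  [6, 1, 0]
  [0, 6, 0]
  [0, 0, 6]
(up to reordering of blocks).

Per-block formulas:
  For a 2×2 Jordan block J_2(6): exp(t · J_2(6)) = e^(6t)·(I + t·N), where N is the 2×2 nilpotent shift.
  For a 1×1 block at λ = 6: exp(t · [6]) = [e^(6t)].

After assembling e^{tJ} and conjugating by P, we get:

e^{tM} =
  [-t*exp(6*t) + exp(6*t), 3*t*exp(6*t), -4*t*exp(6*t)]
  [t*exp(6*t), -3*t*exp(6*t) + exp(6*t), 4*t*exp(6*t)]
  [t*exp(6*t), -3*t*exp(6*t), 4*t*exp(6*t) + exp(6*t)]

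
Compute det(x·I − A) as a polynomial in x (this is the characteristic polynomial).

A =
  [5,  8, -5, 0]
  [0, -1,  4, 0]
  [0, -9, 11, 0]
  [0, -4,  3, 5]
x^4 - 20*x^3 + 150*x^2 - 500*x + 625

Expanding det(x·I − A) (e.g. by cofactor expansion or by noting that A is similar to its Jordan form J, which has the same characteristic polynomial as A) gives
  χ_A(x) = x^4 - 20*x^3 + 150*x^2 - 500*x + 625
which factors as (x - 5)^4. The eigenvalues (with algebraic multiplicities) are λ = 5 with multiplicity 4.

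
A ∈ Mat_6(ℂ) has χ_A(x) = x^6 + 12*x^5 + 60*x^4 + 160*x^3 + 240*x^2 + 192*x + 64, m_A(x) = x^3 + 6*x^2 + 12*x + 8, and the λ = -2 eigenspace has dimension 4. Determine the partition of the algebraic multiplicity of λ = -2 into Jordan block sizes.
Block sizes for λ = -2: [3, 1, 1, 1]

Step 1 — from the characteristic polynomial, algebraic multiplicity of λ = -2 is 6. From dim ker(A − (-2)·I) = 4, there are exactly 4 Jordan blocks for λ = -2.
Step 2 — from the minimal polynomial, the factor (x + 2)^3 tells us the largest block for λ = -2 has size 3.
Step 3 — with total size 6, 4 blocks, and largest block 3, the block sizes (in nonincreasing order) are [3, 1, 1, 1].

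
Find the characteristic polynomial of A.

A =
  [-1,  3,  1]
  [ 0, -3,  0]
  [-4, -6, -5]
x^3 + 9*x^2 + 27*x + 27

Expanding det(x·I − A) (e.g. by cofactor expansion or by noting that A is similar to its Jordan form J, which has the same characteristic polynomial as A) gives
  χ_A(x) = x^3 + 9*x^2 + 27*x + 27
which factors as (x + 3)^3. The eigenvalues (with algebraic multiplicities) are λ = -3 with multiplicity 3.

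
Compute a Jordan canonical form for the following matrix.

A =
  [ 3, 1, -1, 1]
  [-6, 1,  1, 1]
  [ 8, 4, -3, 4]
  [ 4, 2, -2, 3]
J_3(1) ⊕ J_1(1)

The characteristic polynomial is
  det(x·I − A) = x^4 - 4*x^3 + 6*x^2 - 4*x + 1 = (x - 1)^4

Eigenvalues and multiplicities (the geometric multiplicity of λ is n − rank(A − λI), which equals the number of Jordan blocks for λ):
  λ = 1: algebraic multiplicity = 4, geometric multiplicity = 2

Determining the block sizes for each eigenvalue:
  λ = 1: with am = 4 and gm = 2, the partition is not yet determined (e.g. several partitions of 4 into 2 parts exist). Let N = A − (1)·I. Computing rank(N^1) = 2, rank(N^2) = 1, rank(N^3) = 0; the number of blocks of size ≥ j is rank(N^{j−1}) − rank(N^j), giving [2, 1, 1]. So we have 1 block(s) of size 3, 1 block(s) of size 1 → block sizes [3, 1]

Assembling the blocks gives a Jordan form
J =
  [1, 1, 0, 0]
  [0, 1, 1, 0]
  [0, 0, 1, 0]
  [0, 0, 0, 1]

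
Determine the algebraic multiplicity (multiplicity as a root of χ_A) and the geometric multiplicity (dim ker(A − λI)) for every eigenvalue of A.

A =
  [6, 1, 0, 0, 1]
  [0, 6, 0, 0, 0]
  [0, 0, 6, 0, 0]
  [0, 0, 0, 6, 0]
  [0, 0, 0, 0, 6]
λ = 6: alg = 5, geom = 4

Step 1 — factor the characteristic polynomial to read off the algebraic multiplicities:
  χ_A(x) = (x - 6)^5

Step 2 — compute geometric multiplicities via the rank-nullity identity g(λ) = n − rank(A − λI):
  rank(A − (6)·I) = 1, so dim ker(A − (6)·I) = n − 1 = 4

Summary:
  λ = 6: algebraic multiplicity = 5, geometric multiplicity = 4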